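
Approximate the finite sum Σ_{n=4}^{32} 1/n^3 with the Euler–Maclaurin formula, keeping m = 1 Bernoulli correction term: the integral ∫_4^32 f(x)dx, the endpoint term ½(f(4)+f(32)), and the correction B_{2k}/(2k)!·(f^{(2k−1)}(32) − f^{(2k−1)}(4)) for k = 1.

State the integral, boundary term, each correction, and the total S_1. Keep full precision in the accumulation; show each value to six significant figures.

S_1 ≈ 0.0395658

Integral: ∫_4^32 1/x^3 dx = 0.0307617.
½[f(4) + f(32)] = ½[0.0156250 + 3.05176e-05] = 0.00782776.
Running total after boundary: 0.0385895.
Correction k=1: B_{2}/2! · (f^{(1)}(32) − f^{(1)}(4)) = 1/12 · (-2.86102e-06 − (-0.0117188)) = 0.000976324.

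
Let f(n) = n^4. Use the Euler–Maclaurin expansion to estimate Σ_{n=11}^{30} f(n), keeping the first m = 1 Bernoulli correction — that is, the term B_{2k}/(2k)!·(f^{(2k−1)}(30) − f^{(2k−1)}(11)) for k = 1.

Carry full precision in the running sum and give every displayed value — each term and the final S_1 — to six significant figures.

S_1 ≈ 5.24867e+06

The integral term ∫_11^30 x^4 dx = 4.82779e+06.
½[f(11) + f(30)] = ½[14641.0 + 810000] = 412320.
So far: 5.24011e+06.
Order-1 term: 1/12 · (108000 − 5324.00) = 8556.33.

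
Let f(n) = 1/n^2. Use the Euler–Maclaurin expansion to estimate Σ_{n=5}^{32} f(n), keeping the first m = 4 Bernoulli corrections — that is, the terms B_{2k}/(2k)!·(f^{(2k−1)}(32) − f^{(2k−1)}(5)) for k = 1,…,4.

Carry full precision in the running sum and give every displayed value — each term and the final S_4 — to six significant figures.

S_4 ≈ 0.190556

The integral term ∫_5^32 1/x^2 dx = 0.168750.
½[f(5) + f(32)] = ½[0.0400000 + 0.000976562] = 0.0204883.
So far: 0.189238.
Order-1 term: 1/12 · (-6.10352e-05 − (-0.0160000)) = 0.00132825.
Running total after k=1: 0.190567.
Order-2 term: −1/720 · (-7.15256e-07 − (-0.00768000)) = -1.06657e-05.
Running total after k=2: 0.190556.
Order-3 term: 1/30240 · (-2.09548e-08 − (-0.00921600)) = 3.04761e-07.
Running total after k=3: 0.190556.
Order-4 term: −1/1209600 · (-1.14596e-09 − (-0.0206438)) = -1.70667e-08.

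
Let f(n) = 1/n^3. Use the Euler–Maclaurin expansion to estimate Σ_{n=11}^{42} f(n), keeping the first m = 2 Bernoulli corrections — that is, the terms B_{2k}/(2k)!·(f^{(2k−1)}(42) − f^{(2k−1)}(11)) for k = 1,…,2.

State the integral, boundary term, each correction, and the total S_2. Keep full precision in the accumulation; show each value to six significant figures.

The integral term ∫_11^42 1/x^3 dx = 0.00384878.
Boundary: ½(f(11) + f(42)) = ½(0.000751315 + 1.34975e-05) = 0.000382406.
Running total after boundary: 0.00423119.
k=1: B_{2}/(2)! × [f^{(1)}(42) − f^{(1)}(11)] = 1/12 × (-9.64104e-07 − (-0.000204904)) = 1.69950e-05.
Partial sum through k=1: 0.00424819.
k=2: B_{4}/(4)! × [f^{(3)}(42) − f^{(3)}(11)] = −1/720 × (-1.09309e-08 − (-3.38684e-05)) = -4.70243e-08.

S_2 ≈ 0.00424814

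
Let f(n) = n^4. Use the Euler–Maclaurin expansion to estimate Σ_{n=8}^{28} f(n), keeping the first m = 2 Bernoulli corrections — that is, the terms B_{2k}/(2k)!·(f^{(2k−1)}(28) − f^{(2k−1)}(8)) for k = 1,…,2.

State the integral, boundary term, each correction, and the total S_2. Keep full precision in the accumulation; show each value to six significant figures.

S_2 ≈ 3.75204e+06

The integral term ∫_8^28 x^4 dx = 3.43552e+06.
Boundary: ½(f(8) + f(28)) = ½(4096.00 + 614656) = 309376.
Running total after boundary: 3.74490e+06.
k=1: B_{2}/(2)! × [f^{(1)}(28) − f^{(1)}(8)] = 1/12 × (87808.0 − 2048.00) = 7146.67.
After k=1: 3.75204e+06.
k=2: B_{4}/(4)! × [f^{(3)}(28) − f^{(3)}(8)] = −1/720 × (672.000 − 192.000) = -0.666667.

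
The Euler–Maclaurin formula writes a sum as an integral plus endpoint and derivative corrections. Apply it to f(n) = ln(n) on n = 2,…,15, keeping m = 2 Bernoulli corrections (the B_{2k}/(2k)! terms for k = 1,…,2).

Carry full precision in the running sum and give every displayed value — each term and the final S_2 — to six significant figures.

∫_2^15 ln(x) dx evaluates to 26.2345.
Boundary: ½(f(2) + f(15)) = ½(0.693147 + 2.70805) = 1.70060.
So far: 27.9351.
k=1: B_{2}/(2)! × [f^{(1)}(15) − f^{(1)}(2)] = 1/12 × (0.0666667 − 0.500000) = -0.0361111.
After k=1: 27.8989.
k=2: B_{4}/(4)! × [f^{(3)}(15) − f^{(3)}(2)] = −1/720 × (0.000592593 − 0.250000) = 0.000346399.

S_2 ≈ 27.8993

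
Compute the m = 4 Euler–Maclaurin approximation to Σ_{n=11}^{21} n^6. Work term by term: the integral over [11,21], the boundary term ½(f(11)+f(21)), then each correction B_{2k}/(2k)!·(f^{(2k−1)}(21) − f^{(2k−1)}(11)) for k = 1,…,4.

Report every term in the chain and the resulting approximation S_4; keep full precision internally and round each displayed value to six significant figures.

The integral term ∫_11^21 x^6 dx = 2.54514e+08.
½[f(11) + f(21)] = ½[1.77156e+06 + 8.57661e+07] = 4.37688e+07.
Running total after boundary: 2.98283e+08.
Order-1 term: 1/12 · (2.45046e+07 − 966306) = 1.96152e+06.
Running total after k=1: 3.00245e+08.
Order-2 term: −1/720 · (1.11132e+06 − 159720) = -1321.67.
Running total after k=2: 3.00244e+08.
Order-3 term: 1/30240 · (15120.0 − 7920.00) = 0.238095.
Running total after k=3: 3.00244e+08.
Order-4 term: −1/1209600 · (0.00000 − 0.00000) = 0.00000.

S_4 ≈ 3.00244e+08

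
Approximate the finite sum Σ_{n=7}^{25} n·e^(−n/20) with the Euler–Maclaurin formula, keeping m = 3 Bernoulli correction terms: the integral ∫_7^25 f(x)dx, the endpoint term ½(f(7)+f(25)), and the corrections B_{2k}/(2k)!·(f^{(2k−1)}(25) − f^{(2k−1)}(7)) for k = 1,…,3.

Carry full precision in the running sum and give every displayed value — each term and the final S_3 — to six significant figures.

S_3 ≈ 128.681

∫_7^25 x·e^(−x/20) dx evaluates to 122.677.
Boundary: ½(f(7) + f(25)) = ½(4.93282 + 7.16262) = 6.04772.
Running total after boundary: 128.725.
Order-1 term: 1/12 · (-0.0716262 − 0.458047) = -0.0441395.
After k=1: 128.681.
Order-2 term: −1/720 · (0.00125346 − 0.00466856) = 4.74319e-06.
After k=2: 128.681.
Order-3 term: 1/30240 · (6.71496e-06 − 2.04800e-05) = -4.55193e-10.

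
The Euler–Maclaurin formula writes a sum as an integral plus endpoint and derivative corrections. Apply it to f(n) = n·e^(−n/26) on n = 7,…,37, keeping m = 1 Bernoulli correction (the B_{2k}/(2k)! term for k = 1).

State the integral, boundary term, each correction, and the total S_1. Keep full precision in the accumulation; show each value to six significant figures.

S_1 ≈ 267.849

∫_7^37 x·e^(−x/26) dx evaluates to 260.772.
Endpoint term: (f(7) + f(37))/2 = (5.34777 + 8.91594)/2 = 7.13186.
Integral + boundary = 267.904.
Order-1 term: 1/12 · (-0.101949 − 0.558284) = -0.0550194.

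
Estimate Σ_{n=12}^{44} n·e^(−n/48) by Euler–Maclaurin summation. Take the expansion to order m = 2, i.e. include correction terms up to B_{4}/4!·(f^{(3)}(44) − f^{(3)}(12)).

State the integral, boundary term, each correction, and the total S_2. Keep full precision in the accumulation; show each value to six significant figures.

The integral term ∫_12^44 x·e^(−x/48) dx = 477.210.
Boundary: ½(f(12) + f(44)) = ½(9.34561 + 17.5934) = 13.4695.
So far: 490.680.
Order-1 term: 1/12 · (0.0333208 − 0.584101) = -0.0458983.
Partial sum through k=1: 490.634.
Order-2 term: −1/720 · (0.000361554 − 0.000929558) = 7.88895e-07.

S_2 ≈ 490.634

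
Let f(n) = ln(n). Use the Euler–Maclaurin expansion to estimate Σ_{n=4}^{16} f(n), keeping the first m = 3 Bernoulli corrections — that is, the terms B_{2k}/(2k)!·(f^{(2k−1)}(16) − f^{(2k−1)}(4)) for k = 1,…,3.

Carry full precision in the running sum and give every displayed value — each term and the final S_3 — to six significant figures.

Integral: ∫_4^16 ln(x) dx = 26.8162.
Endpoint term: (f(4) + f(16))/2 = (1.38629 + 2.77259)/2 = 2.07944.
Integral + boundary = 28.8957.
Order-1 term: 1/12 · (0.0625000 − 0.250000) = -0.0156250.
Running total after k=1: 28.8801.
Order-2 term: −1/720 · (0.000488281 − 0.0312500) = 4.27246e-05.
Running total after k=2: 28.8801.
Order-3 term: 1/30240 · (2.28882e-05 − 0.0234375) = -7.74293e-07.

S_3 ≈ 28.8801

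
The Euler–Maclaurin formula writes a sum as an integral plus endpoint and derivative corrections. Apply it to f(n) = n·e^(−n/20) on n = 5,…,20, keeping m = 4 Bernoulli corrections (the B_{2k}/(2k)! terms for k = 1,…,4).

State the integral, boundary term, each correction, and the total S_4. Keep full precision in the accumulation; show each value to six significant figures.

S_4 ≈ 100.674

∫_5^20 x·e^(−x/20) dx evaluates to 95.0968.
½[f(5) + f(20)] = ½[3.89400 + 7.35759] = 5.62580.
Integral + boundary = 100.723.
k=1: B_{2}/(2)! × [f^{(1)}(20) − f^{(1)}(5)] = 1/12 × (0.00000 − 0.584101) = -0.0486750.
Partial sum through k=1: 100.674.
k=2: B_{4}/(4)! × [f^{(3)}(20) − f^{(3)}(5)] = −1/720 × (0.00183940 − 0.00535426) = 4.88175e-06.
Partial sum through k=2: 100.674.
k=3: B_{6}/(6)! × [f^{(5)}(20) − f^{(5)}(5)] = 1/30240 × (9.19699e-06 − 2.31206e-05) = -4.60439e-10.
Partial sum through k=3: 100.674.
k=4: B_{8}/(8)! × [f^{(7)}(20) − f^{(7)}(5)] = −1/1209600 × (3.44887e-08 − 8.21391e-08) = 3.93936e-14.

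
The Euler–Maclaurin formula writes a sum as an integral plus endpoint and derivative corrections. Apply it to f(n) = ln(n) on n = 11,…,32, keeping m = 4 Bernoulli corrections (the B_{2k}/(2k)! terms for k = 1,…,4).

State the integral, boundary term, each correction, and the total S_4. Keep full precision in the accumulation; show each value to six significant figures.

The integral term ∫_11^32 ln(x) dx = 63.5267.
Endpoint term: (f(11) + f(32))/2 = (2.39790 + 3.46574)/2 = 2.93182.
Running total after boundary: 66.4585.
k=1: B_{2}/(2)! × [f^{(1)}(32) − f^{(1)}(11)] = 1/12 × (0.0312500 − 0.0909091) = -0.00497159.
Running total after k=1: 66.4535.
k=2: B_{4}/(4)! × [f^{(3)}(32) − f^{(3)}(11)] = −1/720 × (6.10352e-05 − 0.00150263) = 2.00221e-06.
Running total after k=2: 66.4535.
k=3: B_{6}/(6)! × [f^{(5)}(32) − f^{(5)}(11)] = 1/30240 × (7.15256e-07 − 0.000149021) = -4.90429e-09.
Running total after k=3: 66.4535.
k=4: B_{8}/(8)! × [f^{(7)}(32) − f^{(7)}(11)] = −1/1209600 × (2.09548e-08 − 3.69474e-05) = 3.05278e-11.

S_4 ≈ 66.4535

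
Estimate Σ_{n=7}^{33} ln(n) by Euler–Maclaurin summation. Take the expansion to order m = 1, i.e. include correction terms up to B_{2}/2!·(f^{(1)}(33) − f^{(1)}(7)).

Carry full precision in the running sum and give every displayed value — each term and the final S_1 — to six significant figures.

Integral: ∫_7^33 ln(x) dx = 75.7634.
Endpoint term: (f(7) + f(33))/2 = (1.94591 + 3.49651)/2 = 2.72121.
Integral + boundary = 78.4846.
k=1: B_{2}/(2)! × [f^{(1)}(33) − f^{(1)}(7)] = 1/12 × (0.0303030 − 0.142857) = -0.00937951.

S_1 ≈ 78.4752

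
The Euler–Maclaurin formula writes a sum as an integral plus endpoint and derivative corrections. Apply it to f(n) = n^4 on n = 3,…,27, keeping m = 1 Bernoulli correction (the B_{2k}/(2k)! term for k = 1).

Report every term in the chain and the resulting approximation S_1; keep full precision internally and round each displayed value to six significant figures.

S_1 ≈ 3.14205e+06

Integral: ∫_3^27 x^4 dx = 2.86973e+06.
Endpoint term: (f(3) + f(27))/2 = (81.0000 + 531441)/2 = 265761.
So far: 3.13549e+06.
Order-1 term: 1/12 · (78732.0 − 108.000) = 6552.00.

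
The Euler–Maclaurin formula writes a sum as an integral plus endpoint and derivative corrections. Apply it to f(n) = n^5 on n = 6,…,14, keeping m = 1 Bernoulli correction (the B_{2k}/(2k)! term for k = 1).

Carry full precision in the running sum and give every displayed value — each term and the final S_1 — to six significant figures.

S_1 ≈ 1.53541e+06

Integral: ∫_6^14 x^5 dx = 1.24715e+06.
Endpoint term: (f(6) + f(14))/2 = (7776.00 + 537824)/2 = 272800.
Integral + boundary = 1.51995e+06.
Correction k=1: B_{2}/2! · (f^{(1)}(14) − f^{(1)}(6)) = 1/12 · (192080 − 6480.00) = 15466.7.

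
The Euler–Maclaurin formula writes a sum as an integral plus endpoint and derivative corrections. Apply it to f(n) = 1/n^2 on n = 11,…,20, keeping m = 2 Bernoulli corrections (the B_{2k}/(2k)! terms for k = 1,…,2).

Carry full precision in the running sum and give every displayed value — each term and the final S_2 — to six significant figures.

The integral term ∫_11^20 1/x^2 dx = 0.0409091.
Endpoint term: (f(11) + f(20))/2 = (0.00826446 + 0.00250000)/2 = 0.00538223.
So far: 0.0462913.
k=1: B_{2}/(2)! × [f^{(1)}(20) − f^{(1)}(11)] = 1/12 × (-0.000250000 − (-0.00150263)) = 0.000104386.
After k=1: 0.0463957.
k=2: B_{4}/(4)! × [f^{(3)}(20) − f^{(3)}(11)] = −1/720 × (-7.50000e-06 − (-0.000149021)) = -1.96557e-07.

S_2 ≈ 0.0463955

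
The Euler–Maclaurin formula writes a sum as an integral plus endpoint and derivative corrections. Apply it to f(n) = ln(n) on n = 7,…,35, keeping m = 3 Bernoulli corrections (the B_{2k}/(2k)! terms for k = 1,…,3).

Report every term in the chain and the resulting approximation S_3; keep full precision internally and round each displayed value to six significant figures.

S_3 ≈ 85.5569

Integral: ∫_7^35 ln(x) dx = 82.8158.
Endpoint term: (f(7) + f(35))/2 = (1.94591 + 3.55535)/2 = 2.75063.
Integral + boundary = 85.5664.
Correction k=1: B_{2}/2! · (f^{(1)}(35) − f^{(1)}(7)) = 1/12 · (0.0285714 − 0.142857) = -0.00952381.
Running total after k=1: 85.5569.
Correction k=2: B_{4}/4! · (f^{(3)}(35) − f^{(3)}(7)) = −1/720 · (4.66472e-05 − 0.00583090) = 8.03369e-06.
Running total after k=2: 85.5569.
Correction k=3: B_{6}/6! · (f^{(5)}(35) − f^{(5)}(7)) = 1/30240 · (4.56952e-07 − 0.00142798) = -4.72063e-08.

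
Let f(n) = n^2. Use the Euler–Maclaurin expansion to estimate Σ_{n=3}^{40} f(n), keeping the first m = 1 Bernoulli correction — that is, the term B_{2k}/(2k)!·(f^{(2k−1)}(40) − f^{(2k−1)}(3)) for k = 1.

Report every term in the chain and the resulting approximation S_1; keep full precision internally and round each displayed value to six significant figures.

Integral: ∫_3^40 x^2 dx = 21324.3.
Endpoint term: (f(3) + f(40))/2 = (9.00000 + 1600.00)/2 = 804.500.
So far: 22128.8.
Correction k=1: B_{2}/2! · (f^{(1)}(40) − f^{(1)}(3)) = 1/12 · (80.0000 − 6.00000) = 6.16667.

S_1 ≈ 22135.0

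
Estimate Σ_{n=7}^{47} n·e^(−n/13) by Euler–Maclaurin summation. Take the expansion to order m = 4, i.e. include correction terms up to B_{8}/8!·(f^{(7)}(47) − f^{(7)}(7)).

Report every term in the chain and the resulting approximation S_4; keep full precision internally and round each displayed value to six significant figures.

∫_7^47 x·e^(−x/13) dx evaluates to 130.761.
Boundary: ½(f(7) + f(47)) = ½(4.08552 + 1.26461) = 2.67506.
Integral + boundary = 133.436.
Order-1 term: 1/12 · (-0.0703710 − 0.269375) = -0.0283122.
Partial sum through k=1: 133.407.
Order-2 term: −1/720 · (-9.79757e-05 − 0.00850098) = 1.19430e-05.
Partial sum through k=2: 133.407.
Order-3 term: 1/30240 · (1.30441e-06 − 9.11718e-05) = -2.97180e-09.
Partial sum through k=3: 133.407.
Order-4 term: −1/1209600 · (1.88672e-08 − 7.81313e-07) = 6.30329e-13.

S_4 ≈ 133.407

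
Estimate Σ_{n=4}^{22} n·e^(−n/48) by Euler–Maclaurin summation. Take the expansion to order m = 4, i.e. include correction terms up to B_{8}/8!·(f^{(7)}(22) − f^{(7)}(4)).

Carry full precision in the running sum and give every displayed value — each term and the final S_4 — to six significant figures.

The integral term ∫_4^22 x·e^(−x/48) dx = 171.780.
Boundary: ½(f(4) + f(22)) = ½(3.68018 + 13.9114) = 8.79579.
Integral + boundary = 180.575.
Order-1 term: 1/12 · (0.342516 − 0.843374) = -0.0417382.
Partial sum through k=1: 180.534.
Order-2 term: −1/720 · (0.000697565 − 0.00116470) = 6.48795e-07.
Partial sum through k=2: 180.534.
Order-3 term: 1/30240 · (5.41002e-07 − 8.52147e-07) = -1.02892e-11.
Partial sum through k=3: 180.534.
Order-4 term: −1/1209600 · (3.38212e-10 − 5.20305e-10) = 1.50540e-16.

S_4 ≈ 180.534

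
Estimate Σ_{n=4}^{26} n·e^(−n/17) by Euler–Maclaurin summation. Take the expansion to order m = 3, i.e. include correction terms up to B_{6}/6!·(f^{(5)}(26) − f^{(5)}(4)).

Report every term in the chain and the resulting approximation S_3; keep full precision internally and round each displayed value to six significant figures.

The integral term ∫_4^26 x·e^(−x/17) dx = 123.770.
Boundary: ½(f(4) + f(26)) = ½(3.16135 + 5.63324) = 4.39730.
So far: 128.167.
Correction k=1: B_{2}/2! · (f^{(1)}(26) − f^{(1)}(4)) = 1/12 · (-0.114704 − 0.604376) = -0.0599234.
Running total after k=1: 128.107.
Correction k=2: B_{4}/4! · (f^{(3)}(26) − f^{(3)}(4)) = −1/720 · (0.00110250 − 0.00756074) = 8.96978e-06.
Running total after k=2: 128.107.
Correction k=3: B_{6}/6! · (f^{(5)}(26) − f^{(5)}(4)) = 1/30240 · (9.00310e-06 − 4.50872e-05) = -1.19326e-09.

S_3 ≈ 128.107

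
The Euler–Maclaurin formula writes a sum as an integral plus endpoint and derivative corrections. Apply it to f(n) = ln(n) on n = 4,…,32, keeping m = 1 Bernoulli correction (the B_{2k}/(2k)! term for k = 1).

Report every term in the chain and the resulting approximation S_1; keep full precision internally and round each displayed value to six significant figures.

S_1 ≈ 79.7662

The integral term ∫_4^32 ln(x) dx = 77.3584.
Endpoint term: (f(4) + f(32))/2 = (1.38629 + 3.46574)/2 = 2.42602.
Running total after boundary: 79.7844.
Order-1 term: 1/12 · (0.0312500 − 0.250000) = -0.0182292.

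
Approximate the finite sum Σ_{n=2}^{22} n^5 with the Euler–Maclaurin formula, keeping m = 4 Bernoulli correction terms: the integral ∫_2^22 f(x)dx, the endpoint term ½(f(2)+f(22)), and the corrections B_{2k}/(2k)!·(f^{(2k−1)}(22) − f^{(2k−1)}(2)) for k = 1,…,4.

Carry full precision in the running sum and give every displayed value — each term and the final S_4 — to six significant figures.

∫_2^22 x^5 dx evaluates to 1.88966e+07.
½[f(2) + f(22)] = ½[32.0000 + 5.15363e+06] = 2.57683e+06.
Running total after boundary: 2.14735e+07.
k=1: B_{2}/(2)! × [f^{(1)}(22) − f^{(1)}(2)] = 1/12 × (1.17128e+06 − 80.0000) = 97600.0.
Running total after k=1: 2.15711e+07.
k=2: B_{4}/(4)! × [f^{(3)}(22) − f^{(3)}(2)] = −1/720 × (29040.0 − 240.000) = -40.0000.
Running total after k=2: 2.15710e+07.
k=3: B_{6}/(6)! × [f^{(5)}(22) − f^{(5)}(2)] = 1/30240 × (120.000 − 120.000) = 0.00000.
Running total after k=3: 2.15710e+07.
k=4: B_{8}/(8)! × [f^{(7)}(22) − f^{(7)}(2)] = −1/1209600 × (0.00000 − 0.00000) = 0.00000.

S_4 ≈ 2.15710e+07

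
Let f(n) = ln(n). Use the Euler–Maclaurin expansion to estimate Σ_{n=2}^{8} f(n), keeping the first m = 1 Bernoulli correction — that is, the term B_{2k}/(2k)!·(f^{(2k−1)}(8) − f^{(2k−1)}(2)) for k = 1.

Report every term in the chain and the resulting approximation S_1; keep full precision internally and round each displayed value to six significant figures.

S_1 ≈ 10.6043

∫_2^8 ln(x) dx evaluates to 9.24924.
Endpoint term: (f(2) + f(8))/2 = (0.693147 + 2.07944)/2 = 1.38629.
Running total after boundary: 10.6355.
Order-1 term: 1/12 · (0.125000 − 0.500000) = -0.0312500.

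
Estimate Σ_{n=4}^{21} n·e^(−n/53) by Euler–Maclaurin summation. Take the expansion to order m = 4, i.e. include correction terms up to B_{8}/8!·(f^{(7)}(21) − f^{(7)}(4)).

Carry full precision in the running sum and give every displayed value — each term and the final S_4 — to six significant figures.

S_4 ≈ 171.339

∫_4^21 x·e^(−x/53) dx evaluates to 162.457.
½[f(4) + f(21)] = ½[3.70922 + 14.1299] = 8.91958.
Integral + boundary = 171.376.
Correction k=1: B_{2}/2! · (f^{(1)}(21) − f^{(1)}(4)) = 1/12 · (0.406252 − 0.857321) = -0.0375891.
Partial sum through k=1: 171.339.
Correction k=2: B_{4}/4! · (f^{(3)}(21) − f^{(3)}(4)) = −1/720 · (0.000623695 − 0.000965444) = 4.74651e-07.
Partial sum through k=2: 171.339.
Correction k=3: B_{6}/6! · (f^{(5)}(21) − f^{(5)}(4)) = 1/30240 · (3.92583e-07 − 5.78741e-07) = -6.15602e-12.
Partial sum through k=3: 171.339.
Correction k=4: B_{8}/8! · (f^{(7)}(21) − f^{(7)}(4)) = −1/1209600 · (2.00474e-10 − 2.89706e-10) = 7.37702e-17.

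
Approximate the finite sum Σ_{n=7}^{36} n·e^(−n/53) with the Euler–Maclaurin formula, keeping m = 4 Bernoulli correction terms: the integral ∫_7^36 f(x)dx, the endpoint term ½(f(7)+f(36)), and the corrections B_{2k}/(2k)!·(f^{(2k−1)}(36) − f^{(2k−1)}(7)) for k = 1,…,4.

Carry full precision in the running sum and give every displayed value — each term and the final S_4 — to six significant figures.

S_4 ≈ 407.181

The integral term ∫_7^36 x·e^(−x/53) dx = 395.037.
½[f(7) + f(36)] = ½[6.13392 + 18.2520] = 12.1930.
Running total after boundary: 407.230.
Order-1 term: 1/12 · (0.162622 − 0.760540) = -0.0498265.
After k=1: 407.181.
Order-2 term: −1/720 · (0.000418876 − 0.000894657) = 6.60807e-07.
After k=2: 407.181.
Order-3 term: 1/30240 · (2.77628e-07 − 5.40606e-07) = -8.69635e-12.
After k=3: 407.181.
Order-4 term: −1/1209600 · (1.44584e-10 − 2.71526e-10) = 1.04945e-16.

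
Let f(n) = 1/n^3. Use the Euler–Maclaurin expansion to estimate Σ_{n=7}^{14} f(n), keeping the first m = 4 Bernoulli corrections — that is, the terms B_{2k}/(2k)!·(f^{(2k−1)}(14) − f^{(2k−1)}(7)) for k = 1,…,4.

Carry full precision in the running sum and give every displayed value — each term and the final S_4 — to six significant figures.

S_4 ≈ 0.00938994

Integral: ∫_7^14 1/x^3 dx = 0.00765306.
Boundary: ½(f(7) + f(14)) = ½(0.00291545 + 0.000364431) = 0.00163994.
Running total after boundary: 0.00929300.
k=1: B_{2}/(2)! × [f^{(1)}(14) − f^{(1)}(7)] = 1/12 × (-7.80925e-05 − (-0.00124948)) = 9.76156e-05.
After k=1: 0.00939062.
k=2: B_{4}/(4)! × [f^{(3)}(14) − f^{(3)}(7)] = −1/720 × (-7.96862e-06 − (-0.000509992)) = -6.97254e-07.
After k=2: 0.00938992.
k=3: B_{6}/(6)! × [f^{(5)}(14) − f^{(5)}(7)] = 1/30240 × (-1.70756e-06 − (-0.000437136)) = 1.43991e-08.
After k=3: 0.00938994.
k=4: B_{8}/(8)! × [f^{(7)}(14) − f^{(7)}(7)] = −1/1209600 × (-6.27267e-07 − (-0.000642322)) = -5.30501e-10.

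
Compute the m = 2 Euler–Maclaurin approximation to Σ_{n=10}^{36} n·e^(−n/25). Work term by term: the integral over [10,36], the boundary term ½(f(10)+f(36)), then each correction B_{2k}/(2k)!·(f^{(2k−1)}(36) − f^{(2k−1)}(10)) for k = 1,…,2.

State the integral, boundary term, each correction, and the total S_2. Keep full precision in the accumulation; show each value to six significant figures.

S_2 ≈ 232.789

Integral: ∫_10^36 x·e^(−x/25) dx = 225.215.
½[f(10) + f(36)] = ½[6.70320 + 8.52940] = 7.61630.
Running total after boundary: 232.832.
k=1: B_{2}/(2)! × [f^{(1)}(36) − f^{(1)}(10)] = 1/12 × (-0.104248 − 0.402192) = -0.0422034.
Partial sum through k=1: 232.789.
k=2: B_{4}/(4)! × [f^{(3)}(36) − f^{(3)}(10)] = −1/720 × (0.000591372 − 0.00278853) = 3.05161e-06.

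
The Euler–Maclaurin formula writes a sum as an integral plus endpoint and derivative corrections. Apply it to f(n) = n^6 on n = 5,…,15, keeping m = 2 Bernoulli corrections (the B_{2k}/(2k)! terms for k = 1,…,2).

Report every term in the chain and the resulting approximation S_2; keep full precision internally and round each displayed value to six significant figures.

S_2 ≈ 3.04780e+07

∫_5^15 x^6 dx evaluates to 2.43973e+07.
Endpoint term: (f(5) + f(15))/2 = (15625.0 + 1.13906e+07)/2 = 5.70312e+06.
So far: 3.01004e+07.
Order-1 term: 1/12 · (4.55625e+06 − 18750.0) = 378125.
Partial sum through k=1: 3.04786e+07.
Order-2 term: −1/720 · (405000 − 15000.0) = -541.667.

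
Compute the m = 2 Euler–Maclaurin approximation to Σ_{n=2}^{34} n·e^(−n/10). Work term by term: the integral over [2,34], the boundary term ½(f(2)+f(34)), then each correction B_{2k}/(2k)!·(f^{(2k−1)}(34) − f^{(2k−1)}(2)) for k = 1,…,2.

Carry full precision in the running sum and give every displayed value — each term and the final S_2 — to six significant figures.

S_2 ≈ 84.8883

The integral term ∫_2^34 x·e^(−x/10) dx = 83.5635.
½[f(2) + f(34)] = ½[1.63746 + 1.13469] = 1.38608.
Integral + boundary = 84.9495.
k=1: B_{2}/(2)! × [f^{(1)}(34) − f^{(1)}(2)] = 1/12 × (-0.0800958 − 0.654985) = -0.0612567.
After k=1: 84.8883.
k=2: B_{4}/(4)! × [f^{(3)}(34) − f^{(3)}(2)] = −1/720 × (-0.000133493 − 0.0229245) = 3.20249e-05.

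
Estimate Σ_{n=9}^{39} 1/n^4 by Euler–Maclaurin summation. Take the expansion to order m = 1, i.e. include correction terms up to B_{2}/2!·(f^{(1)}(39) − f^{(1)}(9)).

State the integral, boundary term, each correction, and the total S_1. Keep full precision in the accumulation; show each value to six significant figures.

∫_9^39 1/x^4 dx evaluates to 0.000451628.
½[f(9) + f(39)] = ½[0.000152416 + 4.32257e-07] = 7.64240e-05.
Integral + boundary = 0.000528052.
Correction k=1: B_{2}/2! · (f^{(1)}(39) − f^{(1)}(9)) = 1/12 · (-4.43340e-08 − (-6.77404e-05)) = 5.64133e-06.

S_1 ≈ 0.000533693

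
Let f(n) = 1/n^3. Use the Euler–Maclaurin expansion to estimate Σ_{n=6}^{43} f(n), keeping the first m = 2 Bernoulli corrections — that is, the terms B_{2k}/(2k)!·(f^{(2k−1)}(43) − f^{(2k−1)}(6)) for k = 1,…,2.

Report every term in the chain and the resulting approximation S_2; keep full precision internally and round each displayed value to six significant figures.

Integral: ∫_6^43 1/x^3 dx = 0.0136185.
Boundary: ½(f(6) + f(43)) = ½(0.00462963 + 1.25775e-05) = 0.00232110.
So far: 0.0159396.
Correction k=1: B_{2}/2! · (f^{(1)}(43) − f^{(1)}(6)) = 1/12 · (-8.77501e-07 − (-0.00231481)) = 0.000192828.
Running total after k=1: 0.0161324.
Correction k=2: B_{4}/4! · (f^{(3)}(43) − f^{(3)}(6)) = −1/720 · (-9.49162e-09 − (-0.00128601)) = -1.78611e-06.

S_2 ≈ 0.0161306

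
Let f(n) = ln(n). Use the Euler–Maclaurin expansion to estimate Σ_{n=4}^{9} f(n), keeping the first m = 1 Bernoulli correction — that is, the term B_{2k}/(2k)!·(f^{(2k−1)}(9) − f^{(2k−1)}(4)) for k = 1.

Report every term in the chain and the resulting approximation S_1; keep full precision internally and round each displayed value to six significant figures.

S_1 ≈ 11.0100

∫_4^9 ln(x) dx evaluates to 9.22984.
Endpoint term: (f(4) + f(9))/2 = (1.38629 + 2.19722)/2 = 1.79176.
So far: 11.0216.
Correction k=1: B_{2}/2! · (f^{(1)}(9) − f^{(1)}(4)) = 1/12 · (0.111111 − 0.250000) = -0.0115741.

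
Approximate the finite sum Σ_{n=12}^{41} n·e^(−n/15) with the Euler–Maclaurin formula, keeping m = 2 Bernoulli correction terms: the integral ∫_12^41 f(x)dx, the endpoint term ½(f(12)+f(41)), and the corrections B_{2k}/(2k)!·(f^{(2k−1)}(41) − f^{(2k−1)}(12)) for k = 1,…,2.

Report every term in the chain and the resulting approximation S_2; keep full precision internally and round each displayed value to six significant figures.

S_2 ≈ 131.388

Integral: ∫_12^41 x·e^(−x/15) dx = 127.376.
Endpoint term: (f(12) + f(41))/2 = (5.39195 + 2.66509)/2 = 4.02852.
Running total after boundary: 131.405.
Order-1 term: 1/12 · (-0.112671 − 0.0898658) = -0.0168780.
Partial sum through k=1: 131.388.
Order-2 term: −1/720 · (7.70397e-05 − 0.00439344) = 5.99500e-06.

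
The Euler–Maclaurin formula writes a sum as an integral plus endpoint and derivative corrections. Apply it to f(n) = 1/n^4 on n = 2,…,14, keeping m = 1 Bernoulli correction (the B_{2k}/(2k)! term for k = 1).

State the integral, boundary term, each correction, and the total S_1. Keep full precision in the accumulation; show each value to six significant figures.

S_1 ≈ 0.0832243

The integral term ∫_2^14 1/x^4 dx = 0.0415452.
Boundary: ½(f(2) + f(14)) = ½(0.0625000 + 2.60308e-05) = 0.0312630.
Running total after boundary: 0.0728082.
Order-1 term: 1/12 · (-7.43738e-06 − (-0.125000)) = 0.0104160.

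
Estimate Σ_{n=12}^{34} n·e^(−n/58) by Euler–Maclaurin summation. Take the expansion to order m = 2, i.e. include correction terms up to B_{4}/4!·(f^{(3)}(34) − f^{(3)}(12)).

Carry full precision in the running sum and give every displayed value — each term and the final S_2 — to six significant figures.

The integral term ∫_12^34 x·e^(−x/58) dx = 332.070.
Endpoint term: (f(12) + f(34))/2 = (9.75725 + 18.9188)/2 = 14.3380.
Integral + boundary = 346.408.
k=1: B_{2}/(2)! × [f^{(1)}(34) − f^{(1)}(12)] = 1/12 × (0.230249 − 0.644875) = -0.0345522.
After k=1: 346.373.
k=2: B_{4}/(4)! × [f^{(3)}(34) − f^{(3)}(12)] = −1/720 × (0.000399262 − 0.000675114) = 3.83128e-07.

S_2 ≈ 346.373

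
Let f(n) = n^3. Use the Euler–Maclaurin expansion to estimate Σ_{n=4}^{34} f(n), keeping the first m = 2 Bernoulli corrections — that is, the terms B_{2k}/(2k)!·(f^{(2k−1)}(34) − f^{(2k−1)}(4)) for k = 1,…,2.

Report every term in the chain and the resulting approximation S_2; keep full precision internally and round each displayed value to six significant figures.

S_2 ≈ 353989

∫_4^34 x^3 dx evaluates to 334020.
½[f(4) + f(34)] = ½[64.0000 + 39304.0] = 19684.0.
Integral + boundary = 353704.
k=1: B_{2}/(2)! × [f^{(1)}(34) − f^{(1)}(4)] = 1/12 × (3468.00 − 48.0000) = 285.000.
Partial sum through k=1: 353989.
k=2: B_{4}/(4)! × [f^{(3)}(34) − f^{(3)}(4)] = −1/720 × (6.00000 − 6.00000) = 0.00000.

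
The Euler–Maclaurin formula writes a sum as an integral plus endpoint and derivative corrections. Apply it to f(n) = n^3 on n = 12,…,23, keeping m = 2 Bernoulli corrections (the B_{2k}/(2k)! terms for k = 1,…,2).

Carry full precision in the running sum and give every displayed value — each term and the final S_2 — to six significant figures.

Integral: ∫_12^23 x^3 dx = 64776.2.
Endpoint term: (f(12) + f(23))/2 = (1728.00 + 12167.0)/2 = 6947.50.
Integral + boundary = 71723.8.
k=1: B_{2}/(2)! × [f^{(1)}(23) − f^{(1)}(12)] = 1/12 × (1587.00 − 432.000) = 96.2500.
Partial sum through k=1: 71820.0.
k=2: B_{4}/(4)! × [f^{(3)}(23) − f^{(3)}(12)] = −1/720 × (6.00000 − 6.00000) = 0.00000.

S_2 ≈ 71820.0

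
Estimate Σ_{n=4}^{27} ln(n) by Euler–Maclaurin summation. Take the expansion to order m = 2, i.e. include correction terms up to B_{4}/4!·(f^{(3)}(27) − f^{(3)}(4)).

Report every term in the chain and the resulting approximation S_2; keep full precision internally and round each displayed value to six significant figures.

S_2 ≈ 62.7658

The integral term ∫_4^27 ln(x) dx = 60.4424.
½[f(4) + f(27)] = ½[1.38629 + 3.29584] = 2.34107.
Integral + boundary = 62.7835.
k=1: B_{2}/(2)! × [f^{(1)}(27) − f^{(1)}(4)] = 1/12 × (0.0370370 − 0.250000) = -0.0177469.
After k=1: 62.7657.
k=2: B_{4}/(4)! × [f^{(3)}(27) − f^{(3)}(4)] = −1/720 × (0.000101611 − 0.0312500) = 4.32617e-05.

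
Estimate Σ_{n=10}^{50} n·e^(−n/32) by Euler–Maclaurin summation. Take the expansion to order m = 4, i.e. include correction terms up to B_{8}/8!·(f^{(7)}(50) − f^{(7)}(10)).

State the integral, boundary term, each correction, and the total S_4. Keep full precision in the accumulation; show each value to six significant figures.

S_4 ≈ 442.118

∫_10^50 x·e^(−x/32) dx evaluates to 433.271.
Endpoint term: (f(10) + f(50))/2 = (7.31616 + 10.4806)/2 = 8.89836.
So far: 442.169.
Order-1 term: 1/12 · (-0.117906 − 0.502986) = -0.0517410.
After k=1: 442.118.
Order-2 term: −1/720 · (0.000294254 − 0.00192013) = 2.25817e-06.
After k=2: 442.118.
Order-3 term: 1/30240 · (6.87160e-07 − 3.27058e-06) = -8.54305e-11.
After k=3: 442.118.
Order-4 term: −1/1209600 · (1.06149e-09 − 4.55666e-09) = 2.88953e-15.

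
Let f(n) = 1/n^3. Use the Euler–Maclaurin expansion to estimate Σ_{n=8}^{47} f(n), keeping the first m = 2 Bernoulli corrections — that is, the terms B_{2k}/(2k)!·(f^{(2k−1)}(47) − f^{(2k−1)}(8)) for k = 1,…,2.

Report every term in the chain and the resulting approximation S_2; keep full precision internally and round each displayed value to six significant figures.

S_2 ≈ 0.00862820

∫_8^47 1/x^3 dx evaluates to 0.00758615.
½[f(8) + f(47)] = ½[0.00195312 + 9.63178e-06] = 0.000981378.
Running total after boundary: 0.00856753.
Order-1 term: 1/12 · (-6.14794e-07 − (-0.000732422)) = 6.09839e-05.
After k=1: 0.00862852.
Order-2 term: −1/720 · (-5.56627e-09 − (-0.000228882)) = -3.17884e-07.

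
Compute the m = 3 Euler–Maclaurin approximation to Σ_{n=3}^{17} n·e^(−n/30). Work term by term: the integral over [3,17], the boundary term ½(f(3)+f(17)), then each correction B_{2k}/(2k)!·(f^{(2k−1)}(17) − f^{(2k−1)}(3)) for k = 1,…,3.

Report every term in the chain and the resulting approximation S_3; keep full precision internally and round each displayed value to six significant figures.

S_3 ≈ 101.869

The integral term ∫_3^17 x·e^(−x/30) dx = 95.7358.
Boundary: ½(f(3) + f(17)) = ½(2.71451 + 9.64603) = 6.18027.
Running total after boundary: 101.916.
Correction k=1: B_{2}/2! · (f^{(1)}(17) − f^{(1)}(3)) = 1/12 · (0.245879 − 0.814354) = -0.0473729.
After k=1: 101.869.
Correction k=2: B_{4}/4! · (f^{(3)}(17) − f^{(3)}(3)) = −1/720 · (0.00153412 − 0.00291559) = 1.91871e-06.
After k=2: 101.869.
Correction k=3: B_{6}/6! · (f^{(5)}(17) − f^{(5)}(3)) = 1/30240 · (3.10560e-06 − 5.47371e-06) = -7.83105e-11.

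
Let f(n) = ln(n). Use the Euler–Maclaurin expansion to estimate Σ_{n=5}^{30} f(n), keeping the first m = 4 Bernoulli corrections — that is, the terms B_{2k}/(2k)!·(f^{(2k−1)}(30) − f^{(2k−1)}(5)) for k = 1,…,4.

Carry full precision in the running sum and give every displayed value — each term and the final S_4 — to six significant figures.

S_4 ≈ 71.4802

The integral term ∫_5^30 ln(x) dx = 68.9887.
Boundary: ½(f(5) + f(30)) = ½(1.60944 + 3.40120) = 2.50532.
So far: 71.4940.
Correction k=1: B_{2}/2! · (f^{(1)}(30) − f^{(1)}(5)) = 1/12 · (0.0333333 − 0.200000) = -0.0138889.
After k=1: 71.4802.
Correction k=2: B_{4}/4! · (f^{(3)}(30) − f^{(3)}(5)) = −1/720 · (7.40741e-05 − 0.0160000) = 2.21193e-05.
After k=2: 71.4802.
Correction k=3: B_{6}/6! · (f^{(5)}(30) − f^{(5)}(5)) = 1/30240 · (9.87654e-07 − 0.00768000) = -2.53936e-07.
After k=3: 71.4802.
Correction k=4: B_{8}/8! · (f^{(7)}(30) − f^{(7)}(5)) = −1/1209600 · (3.29218e-08 − 0.00921600) = 7.61902e-09.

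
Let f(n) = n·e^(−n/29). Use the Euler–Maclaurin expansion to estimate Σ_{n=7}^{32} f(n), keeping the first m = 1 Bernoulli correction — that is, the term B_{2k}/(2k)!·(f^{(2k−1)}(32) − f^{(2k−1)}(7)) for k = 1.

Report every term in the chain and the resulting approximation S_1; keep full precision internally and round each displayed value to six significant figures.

S_1 ≈ 241.290

∫_7^32 x·e^(−x/29) dx evaluates to 233.286.
½[f(7) + f(32)] = ½[5.49881 + 10.6152] = 8.05701.
So far: 241.343.
Correction k=1: B_{2}/2! · (f^{(1)}(32) − f^{(1)}(7)) = 1/12 · (-0.0343164 − 0.595930) = -0.0525205.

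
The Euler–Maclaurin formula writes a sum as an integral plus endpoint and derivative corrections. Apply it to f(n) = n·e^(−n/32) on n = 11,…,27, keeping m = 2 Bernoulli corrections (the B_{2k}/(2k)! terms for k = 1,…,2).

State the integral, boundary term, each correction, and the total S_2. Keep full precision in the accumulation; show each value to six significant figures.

∫_11^27 x·e^(−x/32) dx evaluates to 163.711.
Boundary: ½(f(11) + f(27)) = ½(7.80017 + 11.6126) = 9.70636.
Running total after boundary: 173.418.
Order-1 term: 1/12 · (0.0672023 − 0.465351) = -0.0331791.
After k=1: 173.385.
Order-2 term: −1/720 · (0.000905656 − 0.00183942) = 1.29689e-06.

S_2 ≈ 173.385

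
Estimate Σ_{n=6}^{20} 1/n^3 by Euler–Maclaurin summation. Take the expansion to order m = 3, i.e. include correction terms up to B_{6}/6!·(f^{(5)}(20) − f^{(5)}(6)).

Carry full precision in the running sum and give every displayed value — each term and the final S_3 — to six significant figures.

The integral term ∫_6^20 1/x^3 dx = 0.0126389.
Endpoint term: (f(6) + f(20))/2 = (0.00462963 + 0.000125000)/2 = 0.00237731.
Running total after boundary: 0.0150162.
k=1: B_{2}/(2)! × [f^{(1)}(20) − f^{(1)}(6)] = 1/12 × (-1.87500e-05 − (-0.00231481)) = 0.000191339.
Partial sum through k=1: 0.0152075.
k=2: B_{4}/(4)! × [f^{(3)}(20) − f^{(3)}(6)] = −1/720 × (-9.37500e-07 − (-0.00128601)) = -1.78482e-06.
Partial sum through k=2: 0.0152058.
k=3: B_{6}/(6)! × [f^{(5)}(20) − f^{(5)}(6)] = 1/30240 × (-9.84375e-08 − (-0.00150034)) = 4.96113e-08.

S_3 ≈ 0.0152058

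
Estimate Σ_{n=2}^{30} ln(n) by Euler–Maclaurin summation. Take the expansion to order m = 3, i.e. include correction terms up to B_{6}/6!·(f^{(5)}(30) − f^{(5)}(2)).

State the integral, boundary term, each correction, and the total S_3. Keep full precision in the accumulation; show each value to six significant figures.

S_3 ≈ 74.6582

The integral term ∫_2^30 ln(x) dx = 72.6496.
½[f(2) + f(30)] = ½[0.693147 + 3.40120] = 2.04717.
So far: 74.6968.
k=1: B_{2}/(2)! × [f^{(1)}(30) − f^{(1)}(2)] = 1/12 × (0.0333333 − 0.500000) = -0.0388889.
Partial sum through k=1: 74.6579.
k=2: B_{4}/(4)! × [f^{(3)}(30) − f^{(3)}(2)] = −1/720 × (7.40741e-05 − 0.250000) = 0.000347119.
Partial sum through k=2: 74.6583.
k=3: B_{6}/(6)! × [f^{(5)}(30) − f^{(5)}(2)] = 1/30240 × (9.87654e-07 − 0.750000) = -2.48016e-05.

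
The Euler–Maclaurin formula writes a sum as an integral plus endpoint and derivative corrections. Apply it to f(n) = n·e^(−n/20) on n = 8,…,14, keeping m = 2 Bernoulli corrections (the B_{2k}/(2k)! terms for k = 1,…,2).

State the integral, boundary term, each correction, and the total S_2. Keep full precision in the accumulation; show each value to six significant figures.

Integral: ∫_8^14 x·e^(−x/20) dx = 37.7012.
Endpoint term: (f(8) + f(14))/2 = (5.36256 + 6.95219)/2 = 6.15738.
Running total after boundary: 43.8586.
Correction k=1: B_{2}/2! · (f^{(1)}(14) − f^{(1)}(8)) = 1/12 · (0.148976 − 0.402192) = -0.0211014.
Running total after k=1: 43.8375.
Correction k=2: B_{4}/4! · (f^{(3)}(14) − f^{(3)}(8)) = −1/720 · (0.00285537 − 0.00435708) = 2.08572e-06.

S_2 ≈ 43.8375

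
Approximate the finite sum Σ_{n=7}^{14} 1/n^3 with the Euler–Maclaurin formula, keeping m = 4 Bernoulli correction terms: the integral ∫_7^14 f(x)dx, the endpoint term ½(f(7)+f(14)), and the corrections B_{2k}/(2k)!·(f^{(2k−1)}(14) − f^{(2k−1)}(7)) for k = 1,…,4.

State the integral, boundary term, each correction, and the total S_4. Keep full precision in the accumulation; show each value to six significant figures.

S_4 ≈ 0.00938994

∫_7^14 1/x^3 dx evaluates to 0.00765306.
½[f(7) + f(14)] = ½[0.00291545 + 0.000364431] = 0.00163994.
So far: 0.00929300.
k=1: B_{2}/(2)! × [f^{(1)}(14) − f^{(1)}(7)] = 1/12 × (-7.80925e-05 − (-0.00124948)) = 9.76156e-05.
Running total after k=1: 0.00939062.
k=2: B_{4}/(4)! × [f^{(3)}(14) − f^{(3)}(7)] = −1/720 × (-7.96862e-06 − (-0.000509992)) = -6.97254e-07.
Running total after k=2: 0.00938992.
k=3: B_{6}/(6)! × [f^{(5)}(14) − f^{(5)}(7)] = 1/30240 × (-1.70756e-06 − (-0.000437136)) = 1.43991e-08.
Running total after k=3: 0.00938994.
k=4: B_{8}/(8)! × [f^{(7)}(14) − f^{(7)}(7)] = −1/1209600 × (-6.27267e-07 − (-0.000642322)) = -5.30501e-10.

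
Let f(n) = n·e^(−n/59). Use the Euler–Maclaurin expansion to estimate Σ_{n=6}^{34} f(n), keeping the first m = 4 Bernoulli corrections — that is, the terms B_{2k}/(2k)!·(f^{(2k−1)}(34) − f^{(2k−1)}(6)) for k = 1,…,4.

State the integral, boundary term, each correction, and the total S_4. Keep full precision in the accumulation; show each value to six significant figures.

S_4 ≈ 392.752

The integral term ∫_6^34 x·e^(−x/59) dx = 380.536.
Boundary: ½(f(6) + f(34)) = ½(5.41983 + 19.1077) = 12.2637.
Integral + boundary = 392.800.
Correction k=1: B_{2}/2! · (f^{(1)}(34) − f^{(1)}(6)) = 1/12 · (0.238131 − 0.811444) = -0.0477760.
Partial sum through k=1: 392.752.
Correction k=2: B_{4}/4! · (f^{(3)}(34) − f^{(3)}(6)) = −1/720 · (0.000391299 − 0.000752098) = 5.01110e-07.
Partial sum through k=2: 392.752.
Correction k=3: B_{6}/6! · (f^{(5)}(34) − f^{(5)}(6)) = 1/30240 · (2.05168e-07 − 3.65151e-07) = -5.29045e-12.
Partial sum through k=3: 392.752.
Correction k=4: B_{8}/8! · (f^{(7)}(34) − f^{(7)}(6)) = −1/1209600 · (8.55862e-11 − 1.47729e-10) = 5.13744e-17.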